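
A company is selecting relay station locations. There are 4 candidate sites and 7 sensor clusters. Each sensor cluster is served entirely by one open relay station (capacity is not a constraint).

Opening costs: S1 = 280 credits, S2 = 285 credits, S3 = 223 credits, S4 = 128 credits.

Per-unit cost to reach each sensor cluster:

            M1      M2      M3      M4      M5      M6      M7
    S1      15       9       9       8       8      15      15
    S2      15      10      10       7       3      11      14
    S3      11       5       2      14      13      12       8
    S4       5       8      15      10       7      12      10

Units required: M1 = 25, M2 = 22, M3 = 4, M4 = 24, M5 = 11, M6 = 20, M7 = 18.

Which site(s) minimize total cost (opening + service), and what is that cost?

For any fixed open set, each sensor cluster goes to its cheapest open site; total = fixed + service.
{S4}: M1→S4 5·25=125, M2→S4 8·22=176, M3→S4 15·4=60, M4→S4 10·24=240, M5→S4 7·11=77, M6→S4 12·20=240, M7→S4 10·18=180. Service 1098; fixed 128; total 1226.
{S3, S4}: service 944 + fixed 351 = 1295
{S2, S4}: service 942 + fixed 413 = 1355
{S1, S2, S3, S4}: M1→S4 5·25=125, M2→S3 5·22=110, M3→S3 2·4=8, M4→S2 7·24=168, M5→S2 3·11=33, M6→S2 11·20=220, M7→S3 8·18=144. Service 808; fixed 916; total 1724.
No other subset beats 1226.

Open S4 only; minimum total cost 1226.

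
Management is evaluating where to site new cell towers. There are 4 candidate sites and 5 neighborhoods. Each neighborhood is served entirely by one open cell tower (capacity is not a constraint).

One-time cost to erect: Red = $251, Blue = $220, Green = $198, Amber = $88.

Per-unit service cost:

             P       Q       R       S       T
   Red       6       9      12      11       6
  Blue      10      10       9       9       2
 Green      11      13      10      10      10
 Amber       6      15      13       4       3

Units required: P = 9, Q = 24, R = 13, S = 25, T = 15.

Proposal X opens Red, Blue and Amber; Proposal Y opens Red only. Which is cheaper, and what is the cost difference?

Proposal X: {Red, Blue, Amber}: P→Red 6·9=54, Q→Red 9·24=216, R→Blue 9·13=117, S→Amber 4·25=100, T→Blue 2·15=30. Service 517; fixed 559; total 1076.
Proposal Y: {Red}: P→Red 6·9=54, Q→Red 9·24=216, R→Red 12·13=156, S→Red 11·25=275, T→Red 6·15=90. Service 791; fixed 251; total 1042.
Difference: |1076 − 1042| = 34.

Proposal Y is cheaper by 34.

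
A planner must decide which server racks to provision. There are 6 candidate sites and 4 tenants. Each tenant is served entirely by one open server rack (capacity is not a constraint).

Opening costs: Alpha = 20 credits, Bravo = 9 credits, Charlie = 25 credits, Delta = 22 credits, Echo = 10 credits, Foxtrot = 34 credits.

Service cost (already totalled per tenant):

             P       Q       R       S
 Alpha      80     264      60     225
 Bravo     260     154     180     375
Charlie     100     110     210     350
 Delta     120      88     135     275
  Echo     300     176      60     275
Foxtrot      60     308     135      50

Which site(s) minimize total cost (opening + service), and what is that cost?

For any fixed open set, each tenant goes to its cheapest open site; total = fixed + service.
{Delta, Echo, Foxtrot}: P→Foxtrot 60, Q→Delta 88, R→Echo 60, S→Foxtrot 50. Service 258; fixed 66; total 324.
{Bravo, Delta, Echo, Foxtrot}: service 258 + fixed 75 = 333
{Alpha, Delta, Foxtrot}: service 258 + fixed 76 = 334
{Alpha, Bravo, Charlie, Delta, Echo, Foxtrot}: P→Foxtrot 60, Q→Delta 88, R→Alpha 60, S→Foxtrot 50. Service 258; fixed 120; total 378.
No other subset beats 324.

Open Delta, Echo and Foxtrot; minimum total cost 324.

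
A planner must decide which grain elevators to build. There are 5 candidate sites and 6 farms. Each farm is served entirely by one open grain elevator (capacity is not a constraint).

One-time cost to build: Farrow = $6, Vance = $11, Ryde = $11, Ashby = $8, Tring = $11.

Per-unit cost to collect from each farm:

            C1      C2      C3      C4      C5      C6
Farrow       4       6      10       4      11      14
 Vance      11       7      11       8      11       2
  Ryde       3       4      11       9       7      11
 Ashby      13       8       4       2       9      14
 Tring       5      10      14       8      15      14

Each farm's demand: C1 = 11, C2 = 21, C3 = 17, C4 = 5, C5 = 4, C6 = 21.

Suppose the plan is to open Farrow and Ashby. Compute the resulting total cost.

Total cost: 592

Each farm is assigned to its cheapest site among the open ones.
{Farrow, Ashby}: C1→Farrow 4·11=44, C2→Farrow 6·21=126, C3→Ashby 4·17=68, C4→Ashby 2·5=10, C5→Ashby 9·4=36, C6→Farrow 14·21=294. Service 578; fixed 14; total 592.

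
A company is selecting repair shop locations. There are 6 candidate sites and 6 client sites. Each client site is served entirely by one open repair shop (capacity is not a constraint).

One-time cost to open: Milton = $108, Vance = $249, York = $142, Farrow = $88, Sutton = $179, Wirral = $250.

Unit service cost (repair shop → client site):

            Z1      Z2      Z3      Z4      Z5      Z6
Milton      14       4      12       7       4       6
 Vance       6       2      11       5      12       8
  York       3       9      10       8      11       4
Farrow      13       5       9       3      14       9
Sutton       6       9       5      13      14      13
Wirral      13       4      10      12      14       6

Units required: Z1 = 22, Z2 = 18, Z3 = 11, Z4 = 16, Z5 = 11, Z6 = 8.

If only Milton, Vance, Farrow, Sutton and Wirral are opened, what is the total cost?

Total cost: 1237

Each client site is assigned to its cheapest site among the open ones.
{Milton, Vance, Farrow, Sutton, Wirral}: Z1→Vance 6·22=132, Z2→Vance 2·18=36, Z3→Sutton 5·11=55, Z4→Farrow 3·16=48, Z5→Milton 4·11=44, Z6→Milton 6·8=48. Service 363; fixed 874; total 1237.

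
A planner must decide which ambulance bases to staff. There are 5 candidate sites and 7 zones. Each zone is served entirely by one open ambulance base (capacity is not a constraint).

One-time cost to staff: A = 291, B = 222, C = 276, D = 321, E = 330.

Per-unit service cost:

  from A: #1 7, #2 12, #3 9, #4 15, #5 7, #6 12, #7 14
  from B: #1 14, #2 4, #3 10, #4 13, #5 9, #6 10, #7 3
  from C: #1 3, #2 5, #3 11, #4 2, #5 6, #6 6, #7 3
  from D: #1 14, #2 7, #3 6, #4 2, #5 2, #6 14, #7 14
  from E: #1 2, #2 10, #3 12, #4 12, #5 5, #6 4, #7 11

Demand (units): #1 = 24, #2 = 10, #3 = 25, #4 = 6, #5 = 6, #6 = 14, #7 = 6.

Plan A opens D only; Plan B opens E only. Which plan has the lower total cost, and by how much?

Plan A: {D}: #1→D 14·24=336, #2→D 7·10=70, #3→D 6·25=150, #4→D 2·6=12, #5→D 2·6=12, #6→D 14·14=196, #7→D 14·6=84. Service 860; fixed 321; total 1181.
Plan B: {E}: #1→E 2·24=48, #2→E 10·10=100, #3→E 12·25=300, #4→E 12·6=72, #5→E 5·6=30, #6→E 4·14=56, #7→E 11·6=66. Service 672; fixed 330; total 1002.
Difference: |1181 − 1002| = 179.

Plan B is cheaper by 179.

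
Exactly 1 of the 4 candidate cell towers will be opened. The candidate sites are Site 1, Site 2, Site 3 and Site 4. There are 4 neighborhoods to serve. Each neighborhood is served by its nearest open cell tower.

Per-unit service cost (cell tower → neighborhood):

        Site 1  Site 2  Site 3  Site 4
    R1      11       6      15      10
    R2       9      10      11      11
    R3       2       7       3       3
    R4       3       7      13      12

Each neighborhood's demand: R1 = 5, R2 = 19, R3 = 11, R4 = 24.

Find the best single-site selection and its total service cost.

Choose Site 1 only; total service cost 320.

With exactly 1 open, each neighborhood uses its cheapest among the chosen.
{Site 1}: R1→Site 1 11·5=55, R2→Site 1 9·19=171, R3→Site 1 2·11=22, R4→Site 1 3·24=72. Service cost 320.
{Site 2}: service cost 465
{Site 4}: service cost 580
Among all 4 size-1 choices, {Site 1} is lowest.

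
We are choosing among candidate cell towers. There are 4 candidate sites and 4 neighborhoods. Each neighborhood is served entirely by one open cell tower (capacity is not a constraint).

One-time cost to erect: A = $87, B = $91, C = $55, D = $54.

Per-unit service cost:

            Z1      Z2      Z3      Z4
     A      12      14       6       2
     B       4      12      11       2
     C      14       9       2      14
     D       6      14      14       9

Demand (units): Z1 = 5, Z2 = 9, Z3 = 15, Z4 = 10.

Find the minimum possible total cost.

Minimum total cost: 297

For any fixed open set, each neighborhood goes to its cheapest open site; total = fixed + service.
{B, C}: Z1→B 4·5=20, Z2→C 9·9=81, Z3→C 2·15=30, Z4→B 2·10=20. Service 151; fixed 146; total 297.
{A, C}: service 191 + fixed 142 = 333
{C, D}: Z1→D 6·5=30, Z2→C 9·9=81, Z3→C 2·15=30, Z4→D 9·10=90. Service 231; fixed 109; total 340.
{A, B, C, D}: service 151 + fixed 287 = 438
(All 15 nonempty subsets were checked; B and C is lowest.)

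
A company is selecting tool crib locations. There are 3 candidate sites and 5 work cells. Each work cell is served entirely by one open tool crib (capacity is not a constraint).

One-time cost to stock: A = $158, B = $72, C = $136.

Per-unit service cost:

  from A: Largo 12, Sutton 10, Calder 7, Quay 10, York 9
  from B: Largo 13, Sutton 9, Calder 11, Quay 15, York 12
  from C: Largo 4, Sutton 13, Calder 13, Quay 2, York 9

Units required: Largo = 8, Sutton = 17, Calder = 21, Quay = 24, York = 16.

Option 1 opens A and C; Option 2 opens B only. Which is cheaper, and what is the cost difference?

Option 1: {A, C}: Largo→C 4·8=32, Sutton→A 10·17=170, Calder→A 7·21=147, Quay→C 2·24=48, York→A 9·16=144. Service 541; fixed 294; total 835.
Option 2: {B}: Largo→B 13·8=104, Sutton→B 9·17=153, Calder→B 11·21=231, Quay→B 15·24=360, York→B 12·16=192. Service 1040; fixed 72; total 1112.
Difference: |835 − 1112| = 277.

Option 1 is cheaper by 277.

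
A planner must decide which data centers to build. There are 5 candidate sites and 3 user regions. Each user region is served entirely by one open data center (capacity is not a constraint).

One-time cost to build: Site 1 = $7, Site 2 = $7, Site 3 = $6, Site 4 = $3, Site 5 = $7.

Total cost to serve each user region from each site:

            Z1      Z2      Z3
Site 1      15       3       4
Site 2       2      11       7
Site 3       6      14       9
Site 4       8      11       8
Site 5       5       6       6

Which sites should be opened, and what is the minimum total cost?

Open Site 1 and Site 2; minimum total cost 23.

For any fixed open set, each user region goes to its cheapest open site; total = fixed + service.
{Site 1, Site 2}: Z1→Site 2 2, Z2→Site 1 3, Z3→Site 1 4. Service 9; fixed 14; total 23.
{Site 5}: service 17 + fixed 7 = 24
{Site 1, Site 4}: service 15 + fixed 10 = 25
{Site 1, Site 2, Site 3, Site 4, Site 5}: service 9 + fixed 30 = 39
No other subset beats 23.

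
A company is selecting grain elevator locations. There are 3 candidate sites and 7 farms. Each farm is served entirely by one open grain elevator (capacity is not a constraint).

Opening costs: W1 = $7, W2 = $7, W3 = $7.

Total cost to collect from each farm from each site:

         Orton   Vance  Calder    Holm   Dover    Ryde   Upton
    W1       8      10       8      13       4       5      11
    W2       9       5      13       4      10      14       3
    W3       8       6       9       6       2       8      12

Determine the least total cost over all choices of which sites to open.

For any fixed open set, each farm goes to its cheapest open site; total = fixed + service.
{W1, W2}: Orton→W1 8, Vance→W2 5, Calder→W1 8, Holm→W2 4, Dover→W1 4, Ryde→W1 5, Upton→W2 3. Service 37; fixed 14; total 51.
{W2, W3}: service 39 + fixed 14 = 53
{W1, W2, W3}: Orton→W1 8, Vance→W2 5, Calder→W1 8, Holm→W2 4, Dover→W3 2, Ryde→W1 5, Upton→W2 3. Service 35; fixed 21; total 56.
{W1}: service 59 + fixed 7 = 66
No other subset beats 51.

Minimum total cost: 51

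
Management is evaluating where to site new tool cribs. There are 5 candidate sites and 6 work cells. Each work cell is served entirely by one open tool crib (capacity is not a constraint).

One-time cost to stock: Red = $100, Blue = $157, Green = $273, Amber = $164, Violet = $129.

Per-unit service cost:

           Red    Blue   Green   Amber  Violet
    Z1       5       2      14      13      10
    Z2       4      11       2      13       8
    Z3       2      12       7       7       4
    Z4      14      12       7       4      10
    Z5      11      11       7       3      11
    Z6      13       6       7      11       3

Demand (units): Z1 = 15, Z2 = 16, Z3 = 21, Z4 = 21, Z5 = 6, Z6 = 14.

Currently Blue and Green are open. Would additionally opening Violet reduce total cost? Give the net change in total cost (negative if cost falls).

No — net change +24 (cost rises by 24).

Current service cost with {Blue, Green}: 482.
Adding Violet: each work cell re-picks its cheapest; new service cost 377, saving 105.
Extra fixed cost: 129. Net change = 129 − 105 = 24.
(Totals: 912 → 936.)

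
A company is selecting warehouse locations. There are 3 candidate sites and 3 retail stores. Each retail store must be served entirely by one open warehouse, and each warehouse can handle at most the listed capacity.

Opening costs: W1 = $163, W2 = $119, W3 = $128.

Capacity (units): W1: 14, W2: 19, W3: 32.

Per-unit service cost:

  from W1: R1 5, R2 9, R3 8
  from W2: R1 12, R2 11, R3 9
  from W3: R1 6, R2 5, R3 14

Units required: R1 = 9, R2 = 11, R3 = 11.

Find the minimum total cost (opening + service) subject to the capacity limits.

Minimum total cost: 391

Open {W3}: R1→W3 6·9=54, R2→W3 5·11=55, R3→W3 14·11=154.
Loads: W3 carries 31/32. Service 263; fixed 128; total 391.
Next best feasible plan costs 455.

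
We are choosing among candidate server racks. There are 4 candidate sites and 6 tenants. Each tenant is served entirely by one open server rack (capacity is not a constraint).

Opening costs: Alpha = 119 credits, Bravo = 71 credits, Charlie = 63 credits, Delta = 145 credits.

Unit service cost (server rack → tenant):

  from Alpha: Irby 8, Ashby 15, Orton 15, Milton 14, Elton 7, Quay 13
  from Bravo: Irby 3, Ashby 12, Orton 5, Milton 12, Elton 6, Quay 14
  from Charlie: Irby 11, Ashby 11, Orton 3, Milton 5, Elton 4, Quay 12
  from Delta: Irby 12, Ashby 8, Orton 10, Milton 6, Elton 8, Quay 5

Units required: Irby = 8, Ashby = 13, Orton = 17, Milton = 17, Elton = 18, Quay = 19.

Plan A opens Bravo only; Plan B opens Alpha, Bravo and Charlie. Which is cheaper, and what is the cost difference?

Plan A: {Bravo}: Irby→Bravo 3·8=24, Ashby→Bravo 12·13=156, Orton→Bravo 5·17=85, Milton→Bravo 12·17=204, Elton→Bravo 6·18=108, Quay→Bravo 14·19=266. Service 843; fixed 71; total 914.
Plan B: {Alpha, Bravo, Charlie}: Irby→Bravo 3·8=24, Ashby→Charlie 11·13=143, Orton→Charlie 3·17=51, Milton→Charlie 5·17=85, Elton→Charlie 4·18=72, Quay→Charlie 12·19=228. Service 603; fixed 253; total 856.
Difference: |914 − 856| = 58.

Plan B is cheaper by 58.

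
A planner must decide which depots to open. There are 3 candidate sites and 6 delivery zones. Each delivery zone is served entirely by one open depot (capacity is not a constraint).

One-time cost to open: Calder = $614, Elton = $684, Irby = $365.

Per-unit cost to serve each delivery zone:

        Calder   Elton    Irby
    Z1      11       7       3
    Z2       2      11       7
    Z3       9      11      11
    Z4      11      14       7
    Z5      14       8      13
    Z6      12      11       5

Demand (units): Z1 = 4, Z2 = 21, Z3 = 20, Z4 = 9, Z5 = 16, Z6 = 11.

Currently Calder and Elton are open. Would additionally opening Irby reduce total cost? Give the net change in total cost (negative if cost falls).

No — net change +247 (cost rises by 247).

Current service cost with {Calder, Elton}: 598.
Adding Irby: each delivery zone re-picks its cheapest; new service cost 480, saving 118.
Extra fixed cost: 365. Net change = 365 − 118 = 247.
(Totals: 1896 → 2143.)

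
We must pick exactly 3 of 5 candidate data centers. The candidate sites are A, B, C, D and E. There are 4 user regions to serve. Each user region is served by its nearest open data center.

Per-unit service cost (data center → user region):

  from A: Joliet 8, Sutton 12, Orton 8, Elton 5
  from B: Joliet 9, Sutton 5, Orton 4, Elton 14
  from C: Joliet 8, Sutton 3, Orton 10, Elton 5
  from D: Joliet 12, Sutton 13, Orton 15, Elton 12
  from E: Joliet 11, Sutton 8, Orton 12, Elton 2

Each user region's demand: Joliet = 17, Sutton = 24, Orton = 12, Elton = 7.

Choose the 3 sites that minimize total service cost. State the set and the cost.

Choose B, C and E; total service cost 270.

With exactly 3 open, each user region uses its cheapest among the chosen.
{B, C, E}: Joliet→C 8·17=136, Sutton→C 3·24=72, Orton→B 4·12=48, Elton→E 2·7=14. Service cost 270.
{A, B, C}: service cost 291
{B, C, D}: service cost 291
Among all 10 size-3 choices, {B, C, E} is lowest.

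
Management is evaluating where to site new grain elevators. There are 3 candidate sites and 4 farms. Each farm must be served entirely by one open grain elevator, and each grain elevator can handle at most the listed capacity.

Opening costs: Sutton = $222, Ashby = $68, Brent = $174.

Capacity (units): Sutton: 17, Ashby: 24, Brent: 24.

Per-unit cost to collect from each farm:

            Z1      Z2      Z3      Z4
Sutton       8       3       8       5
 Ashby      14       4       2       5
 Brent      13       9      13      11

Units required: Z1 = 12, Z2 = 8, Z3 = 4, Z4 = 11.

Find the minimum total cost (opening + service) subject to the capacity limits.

Minimum total cost: 481

Open {Sutton, Ashby}: Z1→Sutton 8·12=96, Z2→Ashby 4·8=32, Z3→Ashby 2·4=8, Z4→Ashby 5·11=55.
Loads: Sutton carries 12/17, Ashby carries 23/24. Service 191; fixed 290; total 481.
Next best feasible plan costs 493.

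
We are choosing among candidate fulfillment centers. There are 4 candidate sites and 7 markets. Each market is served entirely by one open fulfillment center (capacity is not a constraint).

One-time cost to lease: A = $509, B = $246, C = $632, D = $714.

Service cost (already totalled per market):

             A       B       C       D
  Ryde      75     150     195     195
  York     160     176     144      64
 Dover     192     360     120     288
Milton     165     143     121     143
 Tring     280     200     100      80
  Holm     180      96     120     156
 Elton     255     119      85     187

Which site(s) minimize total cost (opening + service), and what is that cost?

For any fixed open set, each market goes to its cheapest open site; total = fixed + service.
{B}: Ryde→B 150, York→B 176, Dover→B 360, Milton→B 143, Tring→B 200, Holm→B 96, Elton→B 119. Service 1244; fixed 246; total 1490.
{C}: service 885 + fixed 632 = 1517
{B, C}: service 816 + fixed 878 = 1694
{A, B, C, D}: Ryde→A 75, York→D 64, Dover→C 120, Milton→C 121, Tring→D 80, Holm→B 96, Elton→C 85. Service 641; fixed 2101; total 2742.
No other subset beats 1490.

Open B only; minimum total cost 1490.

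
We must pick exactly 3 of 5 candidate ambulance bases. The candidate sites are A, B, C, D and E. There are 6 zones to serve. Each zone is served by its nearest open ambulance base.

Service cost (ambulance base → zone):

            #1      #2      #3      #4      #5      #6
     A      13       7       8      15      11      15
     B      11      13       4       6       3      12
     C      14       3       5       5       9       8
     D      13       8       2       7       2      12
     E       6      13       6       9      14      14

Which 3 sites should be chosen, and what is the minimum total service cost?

With exactly 3 open, each zone uses its cheapest among the chosen.
{C, D, E}: #1→E 6, #2→C 3, #3→D 2, #4→C 5, #5→D 2, #6→C 8. Service cost 26.
{B, C, E}: service cost 29
{B, C, D}: service cost 31
Among all 10 size-3 choices, {C, D, E} is lowest.

Choose C, D and E; total service cost 26.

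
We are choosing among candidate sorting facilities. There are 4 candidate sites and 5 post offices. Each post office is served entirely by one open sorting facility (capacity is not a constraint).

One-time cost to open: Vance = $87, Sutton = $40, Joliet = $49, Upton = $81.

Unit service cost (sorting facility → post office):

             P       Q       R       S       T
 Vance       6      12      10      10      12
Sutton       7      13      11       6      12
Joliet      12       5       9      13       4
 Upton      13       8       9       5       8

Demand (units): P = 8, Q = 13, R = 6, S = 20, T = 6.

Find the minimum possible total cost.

Minimum total cost: 408

For any fixed open set, each post office goes to its cheapest open site; total = fixed + service.
{Sutton, Joliet}: P→Sutton 7·8=56, Q→Joliet 5·13=65, R→Joliet 9·6=54, S→Sutton 6·20=120, T→Joliet 4·6=24. Service 319; fixed 89; total 408.
{Sutton, Joliet, Upton}: P→Sutton 7·8=56, Q→Joliet 5·13=65, R→Joliet 9·6=54, S→Upton 5·20=100, T→Joliet 4·6=24. Service 299; fixed 170; total 469.
{Joliet, Upton}: service 339 + fixed 130 = 469
{Vance, Sutton, Joliet, Upton}: P→Vance 6·8=48, Q→Joliet 5·13=65, R→Joliet 9·6=54, S→Upton 5·20=100, T→Joliet 4·6=24. Service 291; fixed 257; total 548.
No other subset beats 408.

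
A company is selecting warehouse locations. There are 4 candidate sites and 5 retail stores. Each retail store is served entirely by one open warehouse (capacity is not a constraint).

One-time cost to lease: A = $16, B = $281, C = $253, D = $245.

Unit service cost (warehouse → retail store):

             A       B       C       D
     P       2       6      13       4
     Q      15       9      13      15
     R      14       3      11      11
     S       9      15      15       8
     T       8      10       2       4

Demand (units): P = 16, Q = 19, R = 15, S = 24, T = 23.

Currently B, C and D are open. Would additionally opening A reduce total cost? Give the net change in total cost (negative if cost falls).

Current service cost with {B, C, D}: 518.
Adding A: each retail store re-picks its cheapest; new service cost 486, saving 32.
Extra fixed cost: 16. Net change = 16 − 32 = -16.
(Totals: 1297 → 1281.)

Yes — net change −16 (cost falls by 16).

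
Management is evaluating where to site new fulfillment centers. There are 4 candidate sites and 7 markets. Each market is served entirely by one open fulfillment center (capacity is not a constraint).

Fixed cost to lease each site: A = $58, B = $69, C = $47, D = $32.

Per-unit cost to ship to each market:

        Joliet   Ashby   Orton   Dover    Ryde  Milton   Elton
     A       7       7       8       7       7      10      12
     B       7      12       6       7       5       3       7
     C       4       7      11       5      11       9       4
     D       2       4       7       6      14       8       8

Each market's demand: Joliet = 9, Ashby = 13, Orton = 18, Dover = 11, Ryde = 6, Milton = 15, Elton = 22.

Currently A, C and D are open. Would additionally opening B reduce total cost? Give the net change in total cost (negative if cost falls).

Current service cost with {A, C, D}: 501.
Adding B: each market re-picks its cheapest; new service cost 396, saving 105.
Extra fixed cost: 69. Net change = 69 − 105 = -36.
(Totals: 638 → 602.)

Yes — net change −36 (cost falls by 36).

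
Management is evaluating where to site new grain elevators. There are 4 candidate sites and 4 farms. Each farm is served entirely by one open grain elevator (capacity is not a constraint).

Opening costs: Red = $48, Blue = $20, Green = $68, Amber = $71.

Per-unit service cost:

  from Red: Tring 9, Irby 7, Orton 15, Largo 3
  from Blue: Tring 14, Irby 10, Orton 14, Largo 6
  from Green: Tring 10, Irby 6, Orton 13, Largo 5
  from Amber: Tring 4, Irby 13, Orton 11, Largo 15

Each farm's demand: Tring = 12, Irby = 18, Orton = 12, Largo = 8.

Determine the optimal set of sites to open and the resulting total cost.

Open Red and Amber; minimum total cost 449.

For any fixed open set, each farm goes to its cheapest open site; total = fixed + service.
{Red, Amber}: Tring→Amber 4·12=48, Irby→Red 7·18=126, Orton→Amber 11·12=132, Largo→Red 3·8=24. Service 330; fixed 119; total 449.
{Green, Amber}: service 328 + fixed 139 = 467
{Red, Blue, Amber}: service 330 + fixed 139 = 469
{Red, Blue, Green, Amber}: service 312 + fixed 207 = 519
No other subset beats 449.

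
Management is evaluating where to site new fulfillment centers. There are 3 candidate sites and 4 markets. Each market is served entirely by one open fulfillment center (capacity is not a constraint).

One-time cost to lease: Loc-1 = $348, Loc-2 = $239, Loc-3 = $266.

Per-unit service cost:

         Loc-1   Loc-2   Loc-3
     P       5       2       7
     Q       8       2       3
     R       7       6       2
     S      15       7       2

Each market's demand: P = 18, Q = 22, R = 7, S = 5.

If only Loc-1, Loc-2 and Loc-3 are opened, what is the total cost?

Each market is assigned to its cheapest site among the open ones.
{Loc-1, Loc-2, Loc-3}: P→Loc-2 2·18=36, Q→Loc-2 2·22=44, R→Loc-3 2·7=14, S→Loc-3 2·5=10. Service 104; fixed 853; total 957.

Total cost: 957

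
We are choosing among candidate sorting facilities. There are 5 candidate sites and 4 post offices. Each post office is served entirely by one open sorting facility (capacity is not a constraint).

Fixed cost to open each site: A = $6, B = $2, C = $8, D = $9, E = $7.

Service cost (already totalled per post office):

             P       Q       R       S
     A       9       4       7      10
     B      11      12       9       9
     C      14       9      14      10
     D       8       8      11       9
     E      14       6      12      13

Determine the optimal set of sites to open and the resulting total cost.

Open A only; minimum total cost 36.

For any fixed open set, each post office goes to its cheapest open site; total = fixed + service.
{A}: P→A 9, Q→A 4, R→A 7, S→A 10. Service 30; fixed 6; total 36.
{A, B}: service 29 + fixed 8 = 37
{A, D}: service 28 + fixed 15 = 43
{A, B, C, D, E}: service 28 + fixed 32 = 60
No other subset beats 36.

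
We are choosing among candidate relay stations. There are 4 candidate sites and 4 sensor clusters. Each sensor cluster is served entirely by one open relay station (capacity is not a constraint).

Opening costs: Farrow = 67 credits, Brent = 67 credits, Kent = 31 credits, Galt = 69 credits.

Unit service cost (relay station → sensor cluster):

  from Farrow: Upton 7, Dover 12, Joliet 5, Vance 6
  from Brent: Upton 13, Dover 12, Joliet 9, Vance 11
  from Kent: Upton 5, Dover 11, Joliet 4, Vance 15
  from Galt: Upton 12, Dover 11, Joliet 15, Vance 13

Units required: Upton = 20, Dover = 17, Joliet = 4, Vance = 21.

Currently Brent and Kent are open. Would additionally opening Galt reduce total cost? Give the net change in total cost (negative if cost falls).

Current service cost with {Brent, Kent}: 534.
Adding Galt: each sensor cluster re-picks its cheapest; new service cost 534, saving 0.
Extra fixed cost: 69. Net change = 69 − 0 = 69.
(Totals: 632 → 701.)

No — net change +69 (cost rises by 69).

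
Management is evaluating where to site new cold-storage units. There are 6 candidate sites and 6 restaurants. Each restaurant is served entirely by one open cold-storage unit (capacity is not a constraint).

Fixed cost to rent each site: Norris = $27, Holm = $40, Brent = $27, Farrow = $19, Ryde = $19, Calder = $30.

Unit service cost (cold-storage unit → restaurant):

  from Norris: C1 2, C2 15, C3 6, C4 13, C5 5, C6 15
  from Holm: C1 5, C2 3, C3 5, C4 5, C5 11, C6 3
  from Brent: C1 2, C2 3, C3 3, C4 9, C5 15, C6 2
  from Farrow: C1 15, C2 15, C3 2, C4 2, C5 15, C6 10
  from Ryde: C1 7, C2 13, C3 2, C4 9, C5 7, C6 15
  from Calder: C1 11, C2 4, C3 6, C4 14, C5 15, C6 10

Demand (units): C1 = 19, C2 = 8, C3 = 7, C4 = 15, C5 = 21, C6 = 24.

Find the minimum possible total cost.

For any fixed open set, each restaurant goes to its cheapest open site; total = fixed + service.
{Norris, Brent, Farrow}: C1→Norris 2·19=38, C2→Brent 3·8=24, C3→Farrow 2·7=14, C4→Farrow 2·15=30, C5→Norris 5·21=105, C6→Brent 2·24=48. Service 259; fixed 73; total 332.
{Norris, Brent, Farrow, Ryde}: service 259 + fixed 92 = 351
{Norris, Brent, Farrow, Calder}: C1→Norris 2·19=38, C2→Brent 3·8=24, C3→Farrow 2·7=14, C4→Farrow 2·15=30, C5→Norris 5·21=105, C6→Brent 2·24=48. Service 259; fixed 103; total 362.
{Norris, Holm, Brent, Farrow, Ryde, Calder}: service 259 + fixed 162 = 421
No other subset beats 332.

Minimum total cost: 332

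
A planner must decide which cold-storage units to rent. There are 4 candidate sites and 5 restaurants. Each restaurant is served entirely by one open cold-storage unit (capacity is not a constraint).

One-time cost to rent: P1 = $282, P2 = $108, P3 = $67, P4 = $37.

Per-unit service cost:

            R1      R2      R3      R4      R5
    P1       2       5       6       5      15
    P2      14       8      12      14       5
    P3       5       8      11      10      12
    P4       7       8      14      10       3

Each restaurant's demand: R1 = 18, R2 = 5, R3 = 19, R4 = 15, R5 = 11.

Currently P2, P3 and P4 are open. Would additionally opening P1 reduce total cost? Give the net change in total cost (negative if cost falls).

No — net change +43 (cost rises by 43).

Current service cost with {P2, P3, P4}: 522.
Adding P1: each restaurant re-picks its cheapest; new service cost 283, saving 239.
Extra fixed cost: 282. Net change = 282 − 239 = 43.
(Totals: 734 → 777.)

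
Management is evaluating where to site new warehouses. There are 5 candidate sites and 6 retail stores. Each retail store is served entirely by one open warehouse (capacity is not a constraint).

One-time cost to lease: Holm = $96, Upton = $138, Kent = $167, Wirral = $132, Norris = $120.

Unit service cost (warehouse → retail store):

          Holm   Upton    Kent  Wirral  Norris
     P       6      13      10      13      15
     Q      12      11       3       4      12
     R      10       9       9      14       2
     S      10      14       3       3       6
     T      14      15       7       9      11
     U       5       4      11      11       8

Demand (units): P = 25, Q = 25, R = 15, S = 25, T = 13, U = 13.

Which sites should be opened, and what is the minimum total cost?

Open Holm and Kent; minimum total cost 854.

For any fixed open set, each retail store goes to its cheapest open site; total = fixed + service.
{Holm, Kent}: P→Holm 6·25=150, Q→Kent 3·25=75, R→Kent 9·15=135, S→Kent 3·25=75, T→Kent 7·13=91, U→Holm 5·13=65. Service 591; fixed 263; total 854.
{Holm, Kent, Norris}: service 486 + fixed 383 = 869
{Holm, Wirral}: service 657 + fixed 228 = 885
{Holm, Upton, Kent, Wirral, Norris}: service 473 + fixed 653 = 1126
No other subset beats 854.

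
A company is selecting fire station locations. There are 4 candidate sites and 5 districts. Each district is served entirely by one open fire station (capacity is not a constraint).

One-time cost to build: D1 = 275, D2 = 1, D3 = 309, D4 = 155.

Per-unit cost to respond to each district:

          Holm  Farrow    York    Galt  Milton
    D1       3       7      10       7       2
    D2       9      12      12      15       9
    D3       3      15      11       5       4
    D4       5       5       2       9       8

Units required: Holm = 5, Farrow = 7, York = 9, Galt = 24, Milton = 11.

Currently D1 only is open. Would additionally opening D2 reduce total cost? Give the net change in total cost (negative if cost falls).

Current service cost with {D1}: 344.
Adding D2: each district re-picks its cheapest; new service cost 344, saving 0.
Extra fixed cost: 1. Net change = 1 − 0 = 1.
(Totals: 619 → 620.)

No — net change +1 (cost rises by 1).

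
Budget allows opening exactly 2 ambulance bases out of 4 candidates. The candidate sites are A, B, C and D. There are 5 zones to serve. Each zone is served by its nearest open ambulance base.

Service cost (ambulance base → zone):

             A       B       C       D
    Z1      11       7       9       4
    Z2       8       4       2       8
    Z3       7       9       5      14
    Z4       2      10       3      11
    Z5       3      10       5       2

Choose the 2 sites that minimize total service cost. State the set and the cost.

Choose C and D; total service cost 16.

With exactly 2 open, each zone uses its cheapest among the chosen.
{C, D}: Z1→D 4, Z2→C 2, Z3→C 5, Z4→C 3, Z5→D 2. Service cost 16.
{A, C}: service cost 21
{B, C}: service cost 22
Among all 6 size-2 choices, {C, D} is lowest.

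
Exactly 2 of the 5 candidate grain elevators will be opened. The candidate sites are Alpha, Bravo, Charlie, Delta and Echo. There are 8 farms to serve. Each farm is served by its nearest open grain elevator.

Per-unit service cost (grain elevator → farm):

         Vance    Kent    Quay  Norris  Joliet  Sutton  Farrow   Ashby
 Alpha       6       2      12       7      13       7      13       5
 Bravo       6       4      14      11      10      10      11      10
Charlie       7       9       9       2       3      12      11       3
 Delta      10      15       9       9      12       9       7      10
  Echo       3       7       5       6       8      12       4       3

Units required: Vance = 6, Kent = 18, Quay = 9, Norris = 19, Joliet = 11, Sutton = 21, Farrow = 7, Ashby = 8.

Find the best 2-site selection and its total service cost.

Choose Alpha and Charlie; total service cost 472.

With exactly 2 open, each farm uses its cheapest among the chosen.
{Alpha, Charlie}: Vance→Alpha 6·6=36, Kent→Alpha 2·18=36, Quay→Charlie 9·9=81, Norris→Charlie 2·19=38, Joliet→Charlie 3·11=33, Sutton→Alpha 7·21=147, Farrow→Charlie 11·7=77, Ashby→Charlie 3·8=24. Service cost 472.
{Alpha, Echo}: service cost 500
{Charlie, Echo}: service cost 564
Among all 10 size-2 choices, {Alpha, Charlie} is lowest.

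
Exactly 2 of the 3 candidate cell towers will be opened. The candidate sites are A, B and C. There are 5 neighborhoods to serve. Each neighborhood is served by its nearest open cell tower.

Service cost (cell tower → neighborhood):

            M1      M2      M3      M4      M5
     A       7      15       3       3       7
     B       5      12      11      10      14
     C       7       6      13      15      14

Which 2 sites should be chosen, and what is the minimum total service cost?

With exactly 2 open, each neighborhood uses its cheapest among the chosen.
{A, C}: M1→A 7, M2→C 6, M3→A 3, M4→A 3, M5→A 7. Service cost 26.
{A, B}: service cost 30
{B, C}: service cost 46
Among all 3 size-2 choices, {A, C} is lowest.

Choose A and C; total service cost 26.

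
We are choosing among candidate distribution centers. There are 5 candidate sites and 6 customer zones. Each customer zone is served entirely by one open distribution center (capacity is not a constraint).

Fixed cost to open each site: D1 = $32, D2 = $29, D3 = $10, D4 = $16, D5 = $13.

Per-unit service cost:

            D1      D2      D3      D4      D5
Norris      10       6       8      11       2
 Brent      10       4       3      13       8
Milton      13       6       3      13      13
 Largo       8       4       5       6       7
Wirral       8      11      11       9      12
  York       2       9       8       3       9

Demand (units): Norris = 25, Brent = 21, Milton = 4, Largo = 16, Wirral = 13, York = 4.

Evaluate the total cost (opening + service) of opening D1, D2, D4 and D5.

Total cost: 424

Each customer zone is assigned to its cheapest site among the open ones.
{D1, D2, D4, D5}: Norris→D5 2·25=50, Brent→D2 4·21=84, Milton→D2 6·4=24, Largo→D2 4·16=64, Wirral→D1 8·13=104, York→D1 2·4=8. Service 334; fixed 90; total 424.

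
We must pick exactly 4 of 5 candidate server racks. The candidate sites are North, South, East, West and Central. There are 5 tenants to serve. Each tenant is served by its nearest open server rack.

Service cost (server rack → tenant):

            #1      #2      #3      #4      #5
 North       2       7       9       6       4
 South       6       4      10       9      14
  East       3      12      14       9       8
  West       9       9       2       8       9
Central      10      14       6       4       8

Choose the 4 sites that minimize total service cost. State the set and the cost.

Choose North, South, West and Central; total service cost 16.

With exactly 4 open, each tenant uses its cheapest among the chosen.
{North, South, West, Central}: #1→North 2, #2→South 4, #3→West 2, #4→Central 4, #5→North 4. Service cost 16.
{North, South, East, West}: service cost 18
{North, East, West, Central}: service cost 19
Among all 5 size-4 choices, {North, South, West, Central} is lowest.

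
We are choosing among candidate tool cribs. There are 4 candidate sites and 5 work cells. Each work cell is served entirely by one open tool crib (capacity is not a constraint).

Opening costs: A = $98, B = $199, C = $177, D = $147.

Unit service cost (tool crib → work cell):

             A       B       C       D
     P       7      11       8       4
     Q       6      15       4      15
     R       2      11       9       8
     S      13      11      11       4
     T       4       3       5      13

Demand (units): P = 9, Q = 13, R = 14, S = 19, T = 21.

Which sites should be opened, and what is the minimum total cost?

Open A and D; minimum total cost 547.

For any fixed open set, each work cell goes to its cheapest open site; total = fixed + service.
{A, D}: P→D 4·9=36, Q→A 6·13=78, R→A 2·14=28, S→D 4·19=76, T→A 4·21=84. Service 302; fixed 245; total 547.
{A}: service 500 + fixed 98 = 598
{A, C, D}: P→D 4·9=36, Q→C 4·13=52, R→A 2·14=28, S→D 4·19=76, T→A 4·21=84. Service 276; fixed 422; total 698.
{A, B, C, D}: service 255 + fixed 621 = 876
No other subset beats 547.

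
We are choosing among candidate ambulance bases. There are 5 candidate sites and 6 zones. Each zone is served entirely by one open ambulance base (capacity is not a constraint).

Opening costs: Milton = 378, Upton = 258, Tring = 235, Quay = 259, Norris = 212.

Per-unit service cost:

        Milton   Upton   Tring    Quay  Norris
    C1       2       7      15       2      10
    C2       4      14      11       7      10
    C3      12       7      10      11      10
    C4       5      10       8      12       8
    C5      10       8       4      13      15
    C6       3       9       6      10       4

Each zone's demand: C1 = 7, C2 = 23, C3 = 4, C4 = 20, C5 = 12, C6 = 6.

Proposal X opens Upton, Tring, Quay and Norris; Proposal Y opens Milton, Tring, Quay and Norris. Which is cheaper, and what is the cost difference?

Proposal Y is cheaper by 3.

Proposal X: {Upton, Tring, Quay, Norris}: C1→Quay 2·7=14, C2→Quay 7·23=161, C3→Upton 7·4=28, C4→Tring 8·20=160, C5→Tring 4·12=48, C6→Norris 4·6=24. Service 435; fixed 964; total 1399.
Proposal Y: {Milton, Tring, Quay, Norris}: C1→Milton 2·7=14, C2→Milton 4·23=92, C3→Tring 10·4=40, C4→Milton 5·20=100, C5→Tring 4·12=48, C6→Milton 3·6=18. Service 312; fixed 1084; total 1396.
Difference: |1399 − 1396| = 3.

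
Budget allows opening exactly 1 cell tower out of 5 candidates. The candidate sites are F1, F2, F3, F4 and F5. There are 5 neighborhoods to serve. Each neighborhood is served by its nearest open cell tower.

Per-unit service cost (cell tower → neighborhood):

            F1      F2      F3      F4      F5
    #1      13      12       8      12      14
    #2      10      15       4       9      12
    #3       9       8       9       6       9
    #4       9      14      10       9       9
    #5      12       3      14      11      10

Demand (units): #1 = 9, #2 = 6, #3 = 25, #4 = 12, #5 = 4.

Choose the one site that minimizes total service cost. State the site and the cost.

Choose F4 only; total service cost 464.

With exactly 1 open, each neighborhood uses its cheapest among the chosen.
{F4}: #1→F4 12·9=108, #2→F4 9·6=54, #3→F4 6·25=150, #4→F4 9·12=108, #5→F4 11·4=44. Service cost 464.
{F3}: service cost 497
{F1}: service cost 558
Among all 5 size-1 choices, {F4} is lowest.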